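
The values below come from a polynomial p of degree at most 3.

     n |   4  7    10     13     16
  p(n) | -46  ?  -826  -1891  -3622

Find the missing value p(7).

On equispaced nodes a degree-3 polynomial has vanishing fourth forward difference, so
  p(4) - 4·p(7) + 6·p(10) - 4·p(13) + p(16) = 0.
Substituting the known values and solving for p(7):
  -4·p(7) = 1060
  p(7) = -265.

-265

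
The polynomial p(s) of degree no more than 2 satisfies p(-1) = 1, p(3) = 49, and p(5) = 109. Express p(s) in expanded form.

Write p(s) = as^2 + bs + c. Substituting each data point gives a linear system:
  a - b + c = 1
  9a + 3b + c = 49
  25a + 5b + c = 109
Solving the system yields a = 3, b = 6, c = 4.
So p(s) = 3s^2 + 6s + 4.
Check: p(-1) = 1. ✓

p(s) = 3s^2 + 6s + 4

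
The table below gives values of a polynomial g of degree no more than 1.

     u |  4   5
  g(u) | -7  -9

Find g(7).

-13

Write g(u) = au + b. Substituting each data point gives a linear system:
  4a + b = -7
  5a + b = -9
Solving the system yields a = -2, b = 1.
So g(u) = -2u + 1.
Then g(7) = -13.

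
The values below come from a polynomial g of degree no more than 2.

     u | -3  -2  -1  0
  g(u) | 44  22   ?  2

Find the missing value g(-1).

8

The 3 known points determine the degree-2 polynomial uniquely.
Write g(u) = au^2 + bu + c. Substituting each data point gives a linear system:
  9a - 3b + c = 44
  4a - 2b + c = 22
  c = 2
Solving the system yields a = 4, b = -2, c = 2.
So g(u) = 4u² - 2u + 2.
Then g(-1) = 8.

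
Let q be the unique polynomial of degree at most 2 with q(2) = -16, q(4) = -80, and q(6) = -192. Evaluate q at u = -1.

-10

Using the Lagrange interpolation formula with nodes 2, 4, 6:
  L_0(u) = (u - 4)(u - 6) / 8
  L_1(u) = (u - 2)(u - 6) / -4
  L_2(u) = (u - 2)(u - 4) / 8
Then q(u) = -16·L_0(u) - 80·L_1(u) - 192·L_2(u).
Expanding and collecting terms gives q(u) = -6u^2 + 4u.
Evaluating at u = -1: q(-1) = -10.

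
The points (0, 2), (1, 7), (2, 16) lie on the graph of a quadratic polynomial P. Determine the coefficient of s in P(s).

3

Write P(s) = as^2 + bs + c. Substituting each data point gives a linear system:
  c = 2
  a + b + c = 7
  4a + 2b + c = 16
Solving the system yields a = 2, b = 3, c = 2.
So P(s) = 2s^2 + 3s + 2.
The coefficient of s is 3.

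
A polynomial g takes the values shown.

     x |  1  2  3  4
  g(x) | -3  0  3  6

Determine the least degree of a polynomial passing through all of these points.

1

Forward differences of the values at x = 1, 2, 3, 4:
  g  : -3  0  3  6
  Δ  : 3  3  3
  Δ^2: 0  0
  Δ^3: 0
The first differences are constant (3) and nonzero, while all higher differences vanish, so the minimal degree is 1.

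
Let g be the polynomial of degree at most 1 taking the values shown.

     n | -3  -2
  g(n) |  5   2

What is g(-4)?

Using the Lagrange interpolation formula with nodes -3, -2:
  L_0(n) = (n + 2) / -1
  L_1(n) = (n + 3) / 1
Then g(n) = 5·L_0(n) + 2·L_1(n).
Expanding and collecting terms gives g(n) = -3n - 4.
Evaluating at n = -4: g(-4) = 8.

8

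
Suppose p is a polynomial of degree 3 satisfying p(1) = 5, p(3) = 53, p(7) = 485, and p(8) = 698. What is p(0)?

Write p(s) = as^3 + bs^2 + cs + d. Substituting each data point gives a linear system:
  a + b + c + d = 5
  27a + 9b + 3c + d = 53
  343a + 49b + 7c + d = 485
  512a + 64b + 8c + d = 698
Solving the system yields a = 1, b = 3, c = -1, d = 2.
So p(s) = s^3 + 3s^2 - s + 2.
Then p(0) = 2.

2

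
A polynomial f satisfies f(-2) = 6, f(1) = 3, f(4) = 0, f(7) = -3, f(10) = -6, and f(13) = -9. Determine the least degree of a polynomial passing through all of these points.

1

Forward differences of the values at t = -2, 1, 4, 7, 10, 13:
  f  : 6  3  0  -3  -6  -9
  Δ  : -3  -3  -3  -3  -3
  Δ^2: 0  0  0  0
  Δ^3: 0  0  0
  Δ^4: 0  0
  Δ^5: 0
The first differences are constant (-3) and nonzero, while all higher differences vanish, so the minimal degree is 1.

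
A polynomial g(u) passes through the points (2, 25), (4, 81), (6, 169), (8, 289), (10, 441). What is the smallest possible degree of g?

2

Forward differences of the values at u = 2, 4, 6, 8, 10:
  g  : 25  81  169  289  441
  Δ  : 56  88  120  152
  Δ^2: 32  32  32
  Δ^3: 0  0
  Δ^4: 0
The second differences are constant (32) and nonzero, while all higher differences vanish, so the minimal degree is 2.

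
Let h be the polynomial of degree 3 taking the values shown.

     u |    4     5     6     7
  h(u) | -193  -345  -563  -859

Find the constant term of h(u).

Write h(u) = au^3 + bu^2 + cu + d. Substituting each data point gives a linear system:
  64a + 16b + 4c + d = -193
  125a + 25b + 5c + d = -345
  216a + 36b + 6c + d = -563
  343a + 49b + 7c + d = -859
Solving the system yields a = -2, b = -3, c = -3, d = -5.
So h(u) = -2u³ - 3u² - 3u - 5.
The constant term is -5.

-5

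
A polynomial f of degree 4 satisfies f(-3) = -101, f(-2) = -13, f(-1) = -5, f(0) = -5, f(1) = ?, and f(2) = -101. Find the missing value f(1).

-13

The 5 known points determine the degree-4 polynomial uniquely.
Write f(t) = at^4 + bt^3 + ct^2 + dt + e. Substituting each data point gives a linear system:
  81a - 27b + 9c - 3d + e = -101
  16a - 8b + 4c - 2d + e = -13
  a - b + c - d + e = -5
  e = -5
  16a + 8b + 4c + 2d + e = -101
Solving the system yields a = -3, b = -6, c = -1, d = 2, e = -5.
So f(t) = -3t^4 - 6t^3 - t^2 + 2t - 5.
Then f(1) = -13.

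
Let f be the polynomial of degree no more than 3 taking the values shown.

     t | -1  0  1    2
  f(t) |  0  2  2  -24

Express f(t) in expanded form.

Write f(t) = at^3 + bt^2 + ct + d. Substituting each data point gives a linear system:
  -a + b - c + d = 0
  d = 2
  a + b + c + d = 2
  8a + 4b + 2c + d = -24
Solving the system yields a = -4, b = -1, c = 5, d = 2.
So f(t) = -4t^3 - t^2 + 5t + 2.
Check: f(-1) = 0. ✓

f(t) = -4t^3 - t^2 + 5t + 2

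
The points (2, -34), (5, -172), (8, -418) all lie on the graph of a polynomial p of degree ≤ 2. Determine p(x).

Using the Lagrange interpolation formula with nodes 2, 5, 8:
  L_0(x) = (x - 5)(x - 8) / 18
  L_1(x) = (x - 2)(x - 8) / -9
  L_2(x) = (x - 2)(x - 5) / 18
Then p(x) = -34·L_0(x) - 172·L_1(x) - 418·L_2(x).
Expanding and collecting terms gives p(x) = -6x^2 - 4x - 2.
Check: p(5) = -172. ✓

p(x) = -6x^2 - 4x - 2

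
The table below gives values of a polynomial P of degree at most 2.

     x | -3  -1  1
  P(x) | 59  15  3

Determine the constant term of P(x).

5

Write P(x) = ax^2 + bx + c. Substituting each data point gives a linear system:
  9a - 3b + c = 59
  a - b + c = 15
  a + b + c = 3
Solving the system yields a = 4, b = -6, c = 5.
So P(x) = 4x^2 - 6x + 5.
The constant term is 5.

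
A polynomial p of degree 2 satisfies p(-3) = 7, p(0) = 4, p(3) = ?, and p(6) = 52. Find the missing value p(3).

19

The 3 known points determine the degree-2 polynomial uniquely.
Write p(t) = at^2 + bt + c. Substituting each data point gives a linear system:
  9a - 3b + c = 7
  c = 4
  36a + 6b + c = 52
Solving the system yields a = 1, b = 2, c = 4.
So p(t) = t^2 + 2t + 4.
Then p(3) = 19.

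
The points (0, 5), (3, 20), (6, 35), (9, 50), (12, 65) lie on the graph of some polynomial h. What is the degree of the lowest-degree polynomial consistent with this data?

1

Forward differences of the values at u = 0, 3, 6, 9, 12:
  h  : 5  20  35  50  65
  Δ  : 15  15  15  15
  Δ^2: 0  0  0
  Δ^3: 0  0
  Δ^4: 0
The first differences are constant (15) and nonzero, while all higher differences vanish, so the minimal degree is 1.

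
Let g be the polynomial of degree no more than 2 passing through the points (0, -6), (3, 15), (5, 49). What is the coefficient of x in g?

Write g(x) = ax^2 + bx + c. Substituting each data point gives a linear system:
  c = -6
  9a + 3b + c = 15
  25a + 5b + c = 49
Solving the system yields a = 2, b = 1, c = -6.
So g(x) = 2x² + x - 6.
The coefficient of x is 1.

1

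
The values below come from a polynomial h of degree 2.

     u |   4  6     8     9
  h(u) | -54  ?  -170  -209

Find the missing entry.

-104

The 3 known points determine the degree-2 polynomial uniquely.
Write h(u) = au^2 + bu + c. Substituting each data point gives a linear system:
  16a + 4b + c = -54
  64a + 8b + c = -170
  81a + 9b + c = -209
Solving the system yields a = -2, b = -5, c = -2.
So h(u) = -2u^2 - 5u - 2.
Then h(6) = -104.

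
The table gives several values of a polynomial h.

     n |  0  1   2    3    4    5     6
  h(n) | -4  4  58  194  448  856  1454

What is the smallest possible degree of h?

3

Forward differences of the values at n = 0, 1, 2, 3, 4, 5, 6:
  h  : -4  4  58  194  448  856  1454
  Δ  : 8  54  136  254  408  598
  Δ^2: 46  82  118  154  190
  Δ^3: 36  36  36  36
  Δ^4: 0  0  0
  Δ^5: 0  0
  Δ^6: 0
The third differences are constant (36) and nonzero, while all higher differences vanish, so the minimal degree is 3.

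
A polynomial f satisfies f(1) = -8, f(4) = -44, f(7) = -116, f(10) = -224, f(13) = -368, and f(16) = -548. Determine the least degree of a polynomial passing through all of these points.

2

Forward differences of the values at s = 1, 4, 7, 10, 13, 16:
  f  : -8  -44  -116  -224  -368  -548
  Δ  : -36  -72  -108  -144  -180
  Δ^2: -36  -36  -36  -36
  Δ^3: 0  0  0
  Δ^4: 0  0
  Δ^5: 0
The second differences are constant (-36) and nonzero, while all higher differences vanish, so the minimal degree is 2.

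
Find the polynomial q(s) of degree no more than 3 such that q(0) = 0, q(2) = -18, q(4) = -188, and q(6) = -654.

Write q(s) = as^3 + bs^2 + cs + d. Substituting each data point gives a linear system:
  d = 0
  8a + 4b + 2c + d = -18
  64a + 16b + 4c + d = -188
  216a + 36b + 6c + d = -654
Solving the system yields a = -3, b = -1, c = 5, d = 0.
So q(s) = -3s³ - s² + 5s.
Check: q(4) = -188. ✓

q(s) = -3s^3 - s^2 + 5s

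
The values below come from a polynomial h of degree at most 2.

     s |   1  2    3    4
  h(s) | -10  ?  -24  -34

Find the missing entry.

-16

On equispaced nodes a degree-2 polynomial has vanishing third forward difference, so
  - h(1) + 3·h(2) - 3·h(3) + h(4) = 0.
Substituting the known values and solving for h(2):
  3·h(2) = -48
  h(2) = -16.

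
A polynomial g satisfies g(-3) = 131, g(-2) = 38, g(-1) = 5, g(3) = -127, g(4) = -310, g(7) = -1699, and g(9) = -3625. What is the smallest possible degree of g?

Divided differences on the nodes -3, -2, -1, 3, 4, 7, 9:
  order 0: 131  38  5  -127  -310  -1699  -3625
  order 1: -93  -33  -33  -183  -463  -963
  order 2: 30  0  -30  -70  -100
  order 3: -5  -5  -5  -5
  order 4: 0  0  0
  order 5: 0  0
  order 6: 0
The order-3 divided differences are all -5 (nonzero) and every higher order vanishes, so the data lies on a polynomial of degree exactly 3.

3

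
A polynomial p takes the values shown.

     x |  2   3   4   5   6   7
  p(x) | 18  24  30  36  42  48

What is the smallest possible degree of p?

Forward differences of the values at x = 2, 3, 4, 5, 6, 7:
  p  : 18  24  30  36  42  48
  Δ  : 6  6  6  6  6
  Δ^2: 0  0  0  0
  Δ^3: 0  0  0
  Δ^4: 0  0
  Δ^5: 0
The first differences are constant (6) and nonzero, while all higher differences vanish, so the minimal degree is 1.

1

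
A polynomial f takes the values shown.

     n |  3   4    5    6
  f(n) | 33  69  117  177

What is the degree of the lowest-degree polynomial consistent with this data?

2

Forward differences of the values at n = 3, 4, 5, 6:
  f  : 33  69  117  177
  Δ  : 36  48  60
  Δ^2: 12  12
  Δ^3: 0
The second differences are constant (12) and nonzero, while all higher differences vanish, so the minimal degree is 2.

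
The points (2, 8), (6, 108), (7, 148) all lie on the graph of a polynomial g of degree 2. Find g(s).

Write g(s) = as^2 + bs + c. Substituting each data point gives a linear system:
  4a + 2b + c = 8
  36a + 6b + c = 108
  49a + 7b + c = 148
Solving the system yields a = 3, b = 1, c = -6.
So g(s) = 3s^2 + s - 6.
Check: g(6) = 108. ✓

g(s) = 3s^2 + s - 6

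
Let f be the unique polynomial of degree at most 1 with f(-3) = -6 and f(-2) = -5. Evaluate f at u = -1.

Using the Lagrange interpolation formula with nodes -3, -2:
  L_0(u) = (u + 2) / -1
  L_1(u) = (u + 3) / 1
Then f(u) = -6·L_0(u) - 5·L_1(u).
Expanding and collecting terms gives f(u) = u - 3.
Evaluating at u = -1: f(-1) = -4.

-4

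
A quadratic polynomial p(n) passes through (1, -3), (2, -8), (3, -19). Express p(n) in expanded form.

Write p(n) = an^2 + bn + c. Substituting each data point gives a linear system:
  a + b + c = -3
  4a + 2b + c = -8
  9a + 3b + c = -19
Solving the system yields a = -3, b = 4, c = -4.
So p(n) = -3n² + 4n - 4.
Check: p(2) = -8. ✓

p(n) = -3n^2 + 4n - 4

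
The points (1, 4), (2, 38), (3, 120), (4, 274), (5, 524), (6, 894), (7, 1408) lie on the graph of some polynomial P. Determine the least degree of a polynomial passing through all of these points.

Forward differences of the values at s = 1, 2, 3, 4, 5, 6, 7:
  P  : 4  38  120  274  524  894  1408
  Δ  : 34  82  154  250  370  514
  Δ^2: 48  72  96  120  144
  Δ^3: 24  24  24  24
  Δ^4: 0  0  0
  Δ^5: 0  0
  Δ^6: 0
The third differences are constant (24) and nonzero, while all higher differences vanish, so the minimal degree is 3.

3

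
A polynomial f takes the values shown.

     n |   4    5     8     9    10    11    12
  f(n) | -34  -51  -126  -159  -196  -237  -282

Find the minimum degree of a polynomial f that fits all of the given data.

2

Divided differences on the nodes 4, 5, 8, 9, 10, 11, 12:
  order 0: -34  -51  -126  -159  -196  -237  -282
  order 1: -17  -25  -33  -37  -41  -45
  order 2: -2  -2  -2  -2  -2
  order 3: 0  0  0  0
  order 4: 0  0  0
  order 5: 0  0
  order 6: 0
The order-2 divided differences are all -2 (nonzero) and every higher order vanishes, so the data lies on a polynomial of degree exactly 2.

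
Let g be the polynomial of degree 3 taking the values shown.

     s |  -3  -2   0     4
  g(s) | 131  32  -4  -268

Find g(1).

-1

Using the Lagrange interpolation formula with nodes -3, -2, 0, 4:
  L_0(s) = (s + 2)s(s - 4) / -21
  L_1(s) = (s + 3)s(s - 4) / 12
  L_2(s) = (s + 3)(s + 2)(s - 4) / -24
  L_3(s) = (s + 3)(s + 2)s / 168
Then g(s) = 131·L_0(s) + 32·L_1(s) - 4·L_2(s) - 268·L_3(s).
Expanding and collecting terms gives g(s) = -5s^3 + 2s^2 + 6s - 4.
Evaluating at s = 1: g(1) = -1.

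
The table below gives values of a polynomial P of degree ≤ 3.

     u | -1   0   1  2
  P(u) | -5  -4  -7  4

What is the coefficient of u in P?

Write P(u) = au^3 + bu^2 + cu + d. Substituting each data point gives a linear system:
  -a + b - c + d = -5
  d = -4
  a + b + c + d = -7
  8a + 4b + 2c + d = 4
Solving the system yields a = 3, b = -2, c = -4, d = -4.
So P(u) = 3u³ - 2u² - 4u - 4.
The coefficient of u is -4.

-4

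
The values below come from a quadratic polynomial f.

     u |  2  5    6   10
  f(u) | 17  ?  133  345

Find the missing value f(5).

95

The 3 known points determine the degree-2 polynomial uniquely.
Write f(u) = au^2 + bu + c. Substituting each data point gives a linear system:
  4a + 2b + c = 17
  36a + 6b + c = 133
  100a + 10b + c = 345
Solving the system yields a = 3, b = 5, c = -5.
So f(u) = 3u^2 + 5u - 5.
Then f(5) = 95.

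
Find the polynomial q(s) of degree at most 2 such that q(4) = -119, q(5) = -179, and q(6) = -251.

q(s) = -6s^2 - 6s + 1

Write q(s) = as^2 + bs + c. Substituting each data point gives a linear system:
  16a + 4b + c = -119
  25a + 5b + c = -179
  36a + 6b + c = -251
Solving the system yields a = -6, b = -6, c = 1.
So q(s) = -6s² - 6s + 1.
Check: q(4) = -119. ✓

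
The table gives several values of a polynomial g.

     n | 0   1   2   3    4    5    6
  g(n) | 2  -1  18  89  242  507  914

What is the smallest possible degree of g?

3

Forward differences of the values at n = 0, 1, 2, 3, 4, 5, 6:
  g  : 2  -1  18  89  242  507  914
  Δ  : -3  19  71  153  265  407
  Δ^2: 22  52  82  112  142
  Δ^3: 30  30  30  30
  Δ^4: 0  0  0
  Δ^5: 0  0
  Δ^6: 0
The third differences are constant (30) and nonzero, while all higher differences vanish, so the minimal degree is 3.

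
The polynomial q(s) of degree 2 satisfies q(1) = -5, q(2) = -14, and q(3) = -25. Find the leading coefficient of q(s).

-1

Write q(s) = as^2 + bs + c. Substituting each data point gives a linear system:
  a + b + c = -5
  4a + 2b + c = -14
  9a + 3b + c = -25
Solving the system yields a = -1, b = -6, c = 2.
So q(s) = -s² - 6s + 2.
The leading coefficient is -1.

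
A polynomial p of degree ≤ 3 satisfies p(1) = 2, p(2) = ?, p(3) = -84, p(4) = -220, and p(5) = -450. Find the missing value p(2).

-18

On equispaced nodes a degree-3 polynomial has vanishing fourth forward difference, so
  p(1) - 4·p(2) + 6·p(3) - 4·p(4) + p(5) = 0.
Substituting the known values and solving for p(2):
  -4·p(2) = 72
  p(2) = -18.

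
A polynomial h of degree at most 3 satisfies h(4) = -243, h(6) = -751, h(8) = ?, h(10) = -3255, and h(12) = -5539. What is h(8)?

On equispaced nodes a degree-3 polynomial has vanishing fourth forward difference, so
  h(4) - 4·h(6) + 6·h(8) - 4·h(10) + h(12) = 0.
Substituting the known values and solving for h(8):
  6·h(8) = -10242
  h(8) = -1707.

-1707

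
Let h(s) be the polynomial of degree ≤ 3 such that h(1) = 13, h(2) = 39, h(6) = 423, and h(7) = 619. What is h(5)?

273

Write h(s) = as^3 + bs^2 + cs + d. Substituting each data point gives a linear system:
  a + b + c + d = 13
  8a + 4b + 2c + d = 39
  216a + 36b + 6c + d = 423
  343a + 49b + 7c + d = 619
Solving the system yields a = 1, b = 5, c = 4, d = 3.
So h(s) = s^3 + 5s^2 + 4s + 3.
Then h(5) = 273.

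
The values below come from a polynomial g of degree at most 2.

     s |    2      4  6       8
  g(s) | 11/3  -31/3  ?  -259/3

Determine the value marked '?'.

On equispaced nodes a degree-2 polynomial has vanishing third forward difference, so
  - g(2) + 3·g(4) - 3·g(6) + g(8) = 0.
Substituting the known values and solving for g(6):
  -3·g(6) = 121
  g(6) = -121/3.

-121/3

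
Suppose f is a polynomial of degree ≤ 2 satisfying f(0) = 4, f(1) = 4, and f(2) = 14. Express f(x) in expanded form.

f(x) = 5x^2 - 5x + 4

Using the Lagrange interpolation formula with nodes 0, 1, 2:
  L_0(x) = (x - 1)(x - 2) / 2
  L_1(x) = x(x - 2) / -1
  L_2(x) = x(x - 1) / 2
Then f(x) = 4·L_0(x) + 4·L_1(x) + 14·L_2(x).
Expanding and collecting terms gives f(x) = 5x² - 5x + 4.
Check: f(1) = 4. ✓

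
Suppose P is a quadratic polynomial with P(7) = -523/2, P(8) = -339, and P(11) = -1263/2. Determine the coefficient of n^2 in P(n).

-5

Write P(n) = an^2 + bn + c. Substituting each data point gives a linear system:
  49a + 7b + c = -523/2
  64a + 8b + c = -339
  121a + 11b + c = -1263/2
Solving the system yields a = -5, b = -5/2, c = 1.
So P(n) = -5n^2 - (5/2)n + 1.
The leading coefficient is -5.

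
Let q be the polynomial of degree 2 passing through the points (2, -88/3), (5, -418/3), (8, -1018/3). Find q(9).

Using the Lagrange interpolation formula with nodes 2, 5, 8:
  L_0(t) = (t - 5)(t - 8) / 18
  L_1(t) = (t - 2)(t - 8) / -9
  L_2(t) = (t - 2)(t - 5) / 18
Then q(t) = -88/3·L_0(t) - 418/3·L_1(t) - 1018/3·L_2(t).
Expanding and collecting terms gives q(t) = -5t² - (5/3)t - 6.
Evaluating at t = 9: q(9) = -426.

-426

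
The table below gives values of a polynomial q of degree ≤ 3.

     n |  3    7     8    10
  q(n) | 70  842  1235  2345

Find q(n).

q(n) = 2n^3 + 4n^2 - 5n - 5

Write q(n) = an^3 + bn^2 + cn + d. Substituting each data point gives a linear system:
  27a + 9b + 3c + d = 70
  343a + 49b + 7c + d = 842
  512a + 64b + 8c + d = 1235
  1000a + 100b + 10c + d = 2345
Solving the system yields a = 2, b = 4, c = -5, d = -5.
So q(n) = 2n^3 + 4n^2 - 5n - 5.
Check: q(8) = 1235. ✓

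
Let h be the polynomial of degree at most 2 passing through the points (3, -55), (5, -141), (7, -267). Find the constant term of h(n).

Write h(n) = an^2 + bn + c. Substituting each data point gives a linear system:
  9a + 3b + c = -55
  25a + 5b + c = -141
  49a + 7b + c = -267
Solving the system yields a = -5, b = -3, c = -1.
So h(n) = -5n² - 3n - 1.
The constant term is -1.

-1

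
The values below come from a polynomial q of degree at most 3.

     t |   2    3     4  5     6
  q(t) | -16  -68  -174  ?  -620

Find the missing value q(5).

-352

The 4 known points determine the degree-3 polynomial uniquely.
Write q(t) = at^3 + bt^2 + ct + d. Substituting each data point gives a linear system:
  8a + 4b + 2c + d = -16
  27a + 9b + 3c + d = -68
  64a + 16b + 4c + d = -174
  216a + 36b + 6c + d = -620
Solving the system yields a = -3, b = 0, c = 5, d = -2.
So q(t) = -3t³ + 5t - 2.
Then q(5) = -352.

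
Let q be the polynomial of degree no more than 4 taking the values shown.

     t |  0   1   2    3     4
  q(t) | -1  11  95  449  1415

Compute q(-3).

575

Forward differences of the values at t = 0, 1, 2, 3, 4:
  q  : -1  11  95  449  1415
  Δ  : 12  84  354  966
  Δ^2: 72  270  612
  Δ^3: 198  342
  Δ^4: 144
The fourth differences are constant, confirming degree 4.
Interpolating (Newton forward form) and evaluating at t = -3 gives q(-3) = 575.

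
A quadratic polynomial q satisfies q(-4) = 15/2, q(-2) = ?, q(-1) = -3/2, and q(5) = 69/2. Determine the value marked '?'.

-1/2

The 3 known points determine the degree-2 polynomial uniquely.
Write q(n) = an^2 + bn + c. Substituting each data point gives a linear system:
  16a - 4b + c = 15/2
  a - b + c = -3/2
  25a + 5b + c = 69/2
Solving the system yields a = 1, b = 2, c = -1/2.
So q(n) = n² + 2n - 1/2.
Then q(-2) = -1/2.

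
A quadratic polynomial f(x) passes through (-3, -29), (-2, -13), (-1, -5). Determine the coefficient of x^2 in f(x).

-4

Write f(x) = ax^2 + bx + c. Substituting each data point gives a linear system:
  9a - 3b + c = -29
  4a - 2b + c = -13
  a - b + c = -5
Solving the system yields a = -4, b = -4, c = -5.
So f(x) = -4x² - 4x - 5.
The leading coefficient is -4.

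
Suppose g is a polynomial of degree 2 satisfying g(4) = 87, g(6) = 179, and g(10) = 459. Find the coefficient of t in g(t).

Write g(t) = at^2 + bt + c. Substituting each data point gives a linear system:
  16a + 4b + c = 87
  36a + 6b + c = 179
  100a + 10b + c = 459
Solving the system yields a = 4, b = 6, c = -1.
So g(t) = 4t² + 6t - 1.
The coefficient of t is 6.

6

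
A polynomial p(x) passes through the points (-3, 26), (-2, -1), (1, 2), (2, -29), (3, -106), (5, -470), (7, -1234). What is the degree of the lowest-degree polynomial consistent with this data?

Divided differences on the nodes -3, -2, 1, 2, 3, 5, 7:
  order 0: 26  -1  2  -29  -106  -470  -1234
  order 1: -27  1  -31  -77  -182  -382
  order 2: 7  -8  -23  -35  -50
  order 3: -3  -3  -3  -3
  order 4: 0  0  0
  order 5: 0  0
  order 6: 0
The order-3 divided differences are all -3 (nonzero) and every higher order vanishes, so the data lies on a polynomial of degree exactly 3.

3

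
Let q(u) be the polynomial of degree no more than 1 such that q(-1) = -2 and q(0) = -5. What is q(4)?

-17

Using the Lagrange interpolation formula with nodes -1, 0:
  L_0(u) = u / -1
  L_1(u) = (u + 1) / 1
Then q(u) = -2·L_0(u) - 5·L_1(u).
Expanding and collecting terms gives q(u) = -3u - 5.
Evaluating at u = 4: q(4) = -17.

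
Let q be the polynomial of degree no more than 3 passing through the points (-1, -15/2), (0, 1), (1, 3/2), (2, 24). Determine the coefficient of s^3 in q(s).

Write q(s) = as^3 + bs^2 + cs + d. Substituting each data point gives a linear system:
  -a + b - c + d = -15/2
  d = 1
  a + b + c + d = 3/2
  8a + 4b + 2c + d = 24
Solving the system yields a = 5, b = -4, c = -1/2, d = 1.
So q(s) = 5s^3 - 4s^2 - (1/2)s + 1.
The leading coefficient is 5.

5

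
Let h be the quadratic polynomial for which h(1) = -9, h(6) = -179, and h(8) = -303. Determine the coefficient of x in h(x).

-6

Write h(x) = ax^2 + bx + c. Substituting each data point gives a linear system:
  a + b + c = -9
  36a + 6b + c = -179
  64a + 8b + c = -303
Solving the system yields a = -4, b = -6, c = 1.
So h(x) = -4x^2 - 6x + 1.
The coefficient of x is -6.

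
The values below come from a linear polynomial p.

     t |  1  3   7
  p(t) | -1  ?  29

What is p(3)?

The 2 known points determine the degree-1 polynomial uniquely.
Write p(t) = at + b. Substituting each data point gives a linear system:
  a + b = -1
  7a + b = 29
Solving the system yields a = 5, b = -6.
So p(t) = 5t - 6.
Then p(3) = 9.

9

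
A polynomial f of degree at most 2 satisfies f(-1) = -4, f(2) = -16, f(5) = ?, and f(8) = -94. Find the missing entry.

-46

On equispaced nodes a degree-2 polynomial has vanishing third forward difference, so
  - f(-1) + 3·f(2) - 3·f(5) + f(8) = 0.
Substituting the known values and solving for f(5):
  -3·f(5) = 138
  f(5) = -46.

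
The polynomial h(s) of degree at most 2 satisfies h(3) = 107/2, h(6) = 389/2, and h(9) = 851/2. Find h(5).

Using the Lagrange interpolation formula with nodes 3, 6, 9:
  L_0(s) = (s - 6)(s - 9) / 18
  L_1(s) = (s - 3)(s - 9) / -9
  L_2(s) = (s - 3)(s - 6) / 18
Then h(s) = 107/2·L_0(s) + 389/2·L_1(s) + 851/2·L_2(s).
Expanding and collecting terms gives h(s) = 5s^2 + 2s + 5/2.
Evaluating at s = 5: h(5) = 275/2.

275/2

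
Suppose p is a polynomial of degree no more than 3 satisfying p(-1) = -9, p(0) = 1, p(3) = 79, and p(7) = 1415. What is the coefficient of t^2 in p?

Write p(t) = at^3 + bt^2 + ct + d. Substituting each data point gives a linear system:
  -a + b - c + d = -9
  d = 1
  27a + 9b + 3c + d = 79
  343a + 49b + 7c + d = 1415
Solving the system yields a = 5, b = -6, c = -1, d = 1.
So p(t) = 5t³ - 6t² - t + 1.
The coefficient of t^2 is -6.

-6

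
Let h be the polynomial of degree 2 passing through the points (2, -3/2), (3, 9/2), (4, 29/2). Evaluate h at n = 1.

-7/2

Forward differences of the values at n = 2, 3, 4:
  h  : -3/2  9/2  29/2
  Δ  : 6  10
  Δ^2: 4
The second differences are constant, confirming degree 2.
Interpolating (Newton forward form) and evaluating at n = 1 gives h(1) = -7/2.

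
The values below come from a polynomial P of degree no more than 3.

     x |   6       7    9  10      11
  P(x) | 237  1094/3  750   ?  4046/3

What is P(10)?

3059/3

The 4 known points determine the degree-3 polynomial uniquely.
Write P(x) = ax^3 + bx^2 + cx + d. Substituting each data point gives a linear system:
  216a + 36b + 6c + d = 237
  343a + 49b + 7c + d = 1094/3
  729a + 81b + 9c + d = 750
  1331a + 121b + 11c + d = 4046/3
Solving the system yields a = 1, b = -1/3, c = 5, d = 3.
So P(x) = x^3 - (1/3)x^2 + 5x + 3.
Then P(10) = 3059/3.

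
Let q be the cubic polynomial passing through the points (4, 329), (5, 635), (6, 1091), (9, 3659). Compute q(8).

Write q(u) = au^3 + bu^2 + cu + d. Substituting each data point gives a linear system:
  64a + 16b + 4c + d = 329
  125a + 25b + 5c + d = 635
  216a + 36b + 6c + d = 1091
  729a + 81b + 9c + d = 3659
Solving the system yields a = 5, b = 0, c = 1, d = 5.
So q(u) = 5u^3 + u + 5.
Then q(8) = 2573.

2573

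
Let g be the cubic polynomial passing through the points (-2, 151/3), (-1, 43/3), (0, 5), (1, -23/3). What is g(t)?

Write g(t) = at^3 + bt^2 + ct + d. Substituting each data point gives a linear system:
  -8a + 4b - 2c + d = 151/3
  -a + b - c + d = 43/3
  d = 5
  a + b + c + d = -23/3
Solving the system yields a = -5, b = -5/3, c = -6, d = 5.
So g(t) = -5t³ - (5/3)t² - 6t + 5.
Check: g(1) = -23/3. ✓

g(t) = -5t^3 - (5/3)t^2 - 6t + 5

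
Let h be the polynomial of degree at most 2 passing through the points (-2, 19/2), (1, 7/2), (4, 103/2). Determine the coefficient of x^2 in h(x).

Write h(x) = ax^2 + bx + c. Substituting each data point gives a linear system:
  4a - 2b + c = 19/2
  a + b + c = 7/2
  16a + 4b + c = 103/2
Solving the system yields a = 3, b = 1, c = -1/2.
So h(x) = 3x^2 + x - 1/2.
The leading coefficient is 3.

3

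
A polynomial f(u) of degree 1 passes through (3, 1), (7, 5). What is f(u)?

Write f(u) = au + b. Substituting each data point gives a linear system:
  3a + b = 1
  7a + b = 5
Solving the system yields a = 1, b = -2.
So f(u) = u - 2.
Check: f(7) = 5. ✓

f(u) = u - 2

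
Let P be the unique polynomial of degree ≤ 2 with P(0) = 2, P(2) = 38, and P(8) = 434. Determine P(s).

P(s) = 6s^2 + 6s + 2

Write P(s) = as^2 + bs + c. Substituting each data point gives a linear system:
  c = 2
  4a + 2b + c = 38
  64a + 8b + c = 434
Solving the system yields a = 6, b = 6, c = 2.
So P(s) = 6s^2 + 6s + 2.
Check: P(0) = 2. ✓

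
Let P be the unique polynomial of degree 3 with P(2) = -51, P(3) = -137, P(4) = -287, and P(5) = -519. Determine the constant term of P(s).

1

Write P(s) = as^3 + bs^2 + cs + d. Substituting each data point gives a linear system:
  8a + 4b + 2c + d = -51
  27a + 9b + 3c + d = -137
  64a + 16b + 4c + d = -287
  125a + 25b + 5c + d = -519
Solving the system yields a = -3, b = -5, c = -4, d = 1.
So P(s) = -3s³ - 5s² - 4s + 1.
The constant term is 1.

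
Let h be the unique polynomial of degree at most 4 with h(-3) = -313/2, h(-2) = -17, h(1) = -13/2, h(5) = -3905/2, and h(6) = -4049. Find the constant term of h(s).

-5

Write h(s) = as^4 + bs^3 + cs^2 + ds + e. Substituting each data point gives a linear system:
  81a - 27b + 9c - 3d + e = -313/2
  16a - 8b + 4c - 2d + e = -17
  a + b + c + d + e = -13/2
  625a + 125b + 25c + 5d + e = -3905/2
  1296a + 216b + 36c + 6d + e = -4049
Solving the system yields a = -3, b = -3/2, c = 5, d = -2, e = -5.
So h(s) = -3s^4 - (3/2)s^3 + 5s^2 - 2s - 5.
The constant term is -5.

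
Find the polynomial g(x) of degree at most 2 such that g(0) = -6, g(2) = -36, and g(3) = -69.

Write g(x) = ax^2 + bx + c. Substituting each data point gives a linear system:
  c = -6
  4a + 2b + c = -36
  9a + 3b + c = -69
Solving the system yields a = -6, b = -3, c = -6.
So g(x) = -6x^2 - 3x - 6.
Check: g(3) = -69. ✓

g(x) = -6x^2 - 3x - 6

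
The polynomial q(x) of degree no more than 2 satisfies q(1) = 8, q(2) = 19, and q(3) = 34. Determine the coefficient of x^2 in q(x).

2

Write q(x) = ax^2 + bx + c. Substituting each data point gives a linear system:
  a + b + c = 8
  4a + 2b + c = 19
  9a + 3b + c = 34
Solving the system yields a = 2, b = 5, c = 1.
So q(x) = 2x² + 5x + 1.
The leading coefficient is 2.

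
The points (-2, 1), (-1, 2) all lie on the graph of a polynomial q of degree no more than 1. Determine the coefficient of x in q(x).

Write q(x) = ax + b. Substituting each data point gives a linear system:
  -2a + b = 1
  -a + b = 2
Solving the system yields a = 1, b = 3.
So q(x) = x + 3.
The leading coefficient is 1.

1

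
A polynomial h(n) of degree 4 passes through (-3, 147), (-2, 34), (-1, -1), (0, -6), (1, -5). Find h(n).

h(n) = n^4 - 2n^3 + 2n^2 - 6

Write h(n) = an^4 + bn^3 + cn^2 + dn + e. Substituting each data point gives a linear system:
  81a - 27b + 9c - 3d + e = 147
  16a - 8b + 4c - 2d + e = 34
  a - b + c - d + e = -1
  e = -6
  a + b + c + d + e = -5
Solving the system yields a = 1, b = -2, c = 2, d = 0, e = -6.
So h(n) = n^4 - 2n^3 + 2n^2 - 6.
Check: h(-2) = 34. ✓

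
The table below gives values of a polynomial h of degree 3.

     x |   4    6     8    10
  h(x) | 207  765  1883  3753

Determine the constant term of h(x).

Write h(x) = ax^3 + bx^2 + cx + d. Substituting each data point gives a linear system:
  64a + 16b + 4c + d = 207
  216a + 36b + 6c + d = 765
  512a + 64b + 8c + d = 1883
  1000a + 100b + 10c + d = 3753
Solving the system yields a = 4, b = -2, c = -5, d = 3.
So h(x) = 4x^3 - 2x^2 - 5x + 3.
The constant term is 3.

3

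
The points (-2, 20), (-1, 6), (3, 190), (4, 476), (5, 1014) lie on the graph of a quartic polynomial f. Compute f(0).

4

Write f(s) = as^4 + bs^3 + cs^2 + ds + e. Substituting each data point gives a linear system:
  16a - 8b + 4c - 2d + e = 20
  a - b + c - d + e = 6
  81a + 27b + 9c + 3d + e = 190
  256a + 64b + 16c + 4d + e = 476
  625a + 125b + 25c + 5d + e = 1014
Solving the system yields a = 1, b = 2, c = 5, d = 2, e = 4.
So f(s) = s^4 + 2s^3 + 5s^2 + 2s + 4.
Then f(0) = 4.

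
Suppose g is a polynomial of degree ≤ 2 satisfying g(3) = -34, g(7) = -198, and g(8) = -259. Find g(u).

Write g(u) = au^2 + bu + c. Substituting each data point gives a linear system:
  9a + 3b + c = -34
  49a + 7b + c = -198
  64a + 8b + c = -259
Solving the system yields a = -4, b = -1, c = 5.
So g(u) = -4u² - u + 5.
Check: g(3) = -34. ✓

g(u) = -4u^2 - u + 5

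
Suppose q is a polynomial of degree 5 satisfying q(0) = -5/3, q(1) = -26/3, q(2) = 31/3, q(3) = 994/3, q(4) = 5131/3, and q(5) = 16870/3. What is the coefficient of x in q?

Write q(x) = ax^5 + bx^4 + cx^3 + dx^2 + ex + k. Substituting each data point gives a linear system:
  k = -5/3
  a + b + c + d + e + k = -26/3
  32a + 16b + 8c + 4d + 2e + k = 31/3
  243a + 81b + 27c + 9d + 3e + k = 994/3
  1024a + 256b + 64c + 16d + 4e + k = 5131/3
  3125a + 625b + 125c + 25d + 5e + k = 16870/3
Solving the system yields a = 2, b = 0, c = -4, d = -5, e = 0, k = -5/3.
So q(x) = 2x⁵ - 4x³ - 5x² - 5/3.
The coefficient of x is 0.

0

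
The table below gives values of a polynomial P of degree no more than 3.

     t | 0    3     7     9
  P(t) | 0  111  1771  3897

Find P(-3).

Write P(t) = at^3 + bt^2 + ct + d. Substituting each data point gives a linear system:
  d = 0
  27a + 9b + 3c + d = 111
  343a + 49b + 7c + d = 1771
  729a + 81b + 9c + d = 3897
Solving the system yields a = 6, b = -6, c = 1, d = 0.
So P(t) = 6t^3 - 6t^2 + t.
Then P(-3) = -219.

-219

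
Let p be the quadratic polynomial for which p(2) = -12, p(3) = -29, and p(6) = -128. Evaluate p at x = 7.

-177

Write p(x) = ax^2 + bx + c. Substituting each data point gives a linear system:
  4a + 2b + c = -12
  9a + 3b + c = -29
  36a + 6b + c = -128
Solving the system yields a = -4, b = 3, c = -2.
So p(x) = -4x^2 + 3x - 2.
Then p(7) = -177.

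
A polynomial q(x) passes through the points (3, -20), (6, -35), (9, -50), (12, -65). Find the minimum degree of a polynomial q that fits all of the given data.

1

Forward differences of the values at x = 3, 6, 9, 12:
  q  : -20  -35  -50  -65
  Δ  : -15  -15  -15
  Δ^2: 0  0
  Δ^3: 0
The first differences are constant (-15) and nonzero, while all higher differences vanish, so the minimal degree is 1.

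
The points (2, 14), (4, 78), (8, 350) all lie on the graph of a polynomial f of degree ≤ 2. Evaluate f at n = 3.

40

Using the Lagrange interpolation formula with nodes 2, 4, 8:
  L_0(n) = (n - 4)(n - 8) / 12
  L_1(n) = (n - 2)(n - 8) / -8
  L_2(n) = (n - 2)(n - 4) / 24
Then f(n) = 14·L_0(n) + 78·L_1(n) + 350·L_2(n).
Expanding and collecting terms gives f(n) = 6n^2 - 4n - 2.
Evaluating at n = 3: f(3) = 40.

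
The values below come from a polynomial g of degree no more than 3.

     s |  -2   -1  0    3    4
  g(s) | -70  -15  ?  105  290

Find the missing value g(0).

The 4 known points determine the degree-3 polynomial uniquely.
Write g(s) = as^3 + bs^2 + cs + d. Substituting each data point gives a linear system:
  -8a + 4b - 2c + d = -70
  -a + b - c + d = -15
  27a + 9b + 3c + d = 105
  64a + 16b + 4c + d = 290
Solving the system yields a = 6, b = -5, c = -2, d = -6.
So g(s) = 6s^3 - 5s^2 - 2s - 6.
Then g(0) = -6.

-6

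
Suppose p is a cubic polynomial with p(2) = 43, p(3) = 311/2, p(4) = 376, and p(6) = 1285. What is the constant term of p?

Write p(n) = an^3 + bn^2 + cn + d. Substituting each data point gives a linear system:
  8a + 4b + 2c + d = 43
  27a + 9b + 3c + d = 311/2
  64a + 16b + 4c + d = 376
  216a + 36b + 6c + d = 1285
Solving the system yields a = 6, b = 0, c = -3/2, d = -2.
So p(n) = 6n^3 - (3/2)n - 2.
The constant term is -2.

-2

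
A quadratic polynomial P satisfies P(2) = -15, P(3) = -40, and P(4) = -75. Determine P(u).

Write P(u) = au^2 + bu + c. Substituting each data point gives a linear system:
  4a + 2b + c = -15
  9a + 3b + c = -40
  16a + 4b + c = -75
Solving the system yields a = -5, b = 0, c = 5.
So P(u) = -5u^2 + 5.
Check: P(4) = -75. ✓

P(u) = -5u^2 + 5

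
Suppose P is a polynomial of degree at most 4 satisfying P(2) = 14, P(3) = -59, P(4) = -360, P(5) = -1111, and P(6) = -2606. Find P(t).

P(t) = -3t^4 + 5t^3 + 6t^2 - 3t + 4

Write P(t) = at^4 + bt^3 + ct^2 + dt + e. Substituting each data point gives a linear system:
  16a + 8b + 4c + 2d + e = 14
  81a + 27b + 9c + 3d + e = -59
  256a + 64b + 16c + 4d + e = -360
  625a + 125b + 25c + 5d + e = -1111
  1296a + 216b + 36c + 6d + e = -2606
Solving the system yields a = -3, b = 5, c = 6, d = -3, e = 4.
So P(t) = -3t^4 + 5t^3 + 6t^2 - 3t + 4.
Check: P(2) = 14. ✓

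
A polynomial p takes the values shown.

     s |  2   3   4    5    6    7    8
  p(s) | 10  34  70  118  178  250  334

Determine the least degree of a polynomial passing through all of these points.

Forward differences of the values at s = 2, 3, 4, 5, 6, 7, 8:
  p  : 10  34  70  118  178  250  334
  Δ  : 24  36  48  60  72  84
  Δ^2: 12  12  12  12  12
  Δ^3: 0  0  0  0
  Δ^4: 0  0  0
  Δ^5: 0  0
  Δ^6: 0
The second differences are constant (12) and nonzero, while all higher differences vanish, so the minimal degree is 2.

2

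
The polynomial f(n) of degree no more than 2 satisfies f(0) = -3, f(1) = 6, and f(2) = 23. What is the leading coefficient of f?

4

Write f(n) = an^2 + bn + c. Substituting each data point gives a linear system:
  c = -3
  a + b + c = 6
  4a + 2b + c = 23
Solving the system yields a = 4, b = 5, c = -3.
So f(n) = 4n^2 + 5n - 3.
The leading coefficient is 4.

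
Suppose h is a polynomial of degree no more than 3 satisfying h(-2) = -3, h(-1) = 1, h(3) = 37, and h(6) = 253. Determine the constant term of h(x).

Write h(x) = ax^3 + bx^2 + cx + d. Substituting each data point gives a linear system:
  -8a + 4b - 2c + d = -3
  -a + b - c + d = 1
  27a + 9b + 3c + d = 37
  216a + 36b + 6c + d = 253
Solving the system yields a = 1, b = 1, c = 0, d = 1.
So h(x) = x^3 + x^2 + 1.
The constant term is 1.

1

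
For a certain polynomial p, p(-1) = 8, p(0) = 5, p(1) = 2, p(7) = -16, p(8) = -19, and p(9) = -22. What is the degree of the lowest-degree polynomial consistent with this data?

Divided differences on the nodes -1, 0, 1, 7, 8, 9:
  order 0: 8  5  2  -16  -19  -22
  order 1: -3  -3  -3  -3  -3
  order 2: 0  0  0  0
  order 3: 0  0  0
  order 4: 0  0
  order 5: 0
The order-1 divided differences are all -3 (nonzero) and every higher order vanishes, so the data lies on a polynomial of degree exactly 1.

1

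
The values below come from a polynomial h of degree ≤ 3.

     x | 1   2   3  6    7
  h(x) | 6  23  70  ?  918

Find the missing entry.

The 4 known points determine the degree-3 polynomial uniquely.
Write h(x) = ax^3 + bx^2 + cx + d. Substituting each data point gives a linear system:
  a + b + c + d = 6
  8a + 4b + 2c + d = 23
  27a + 9b + 3c + d = 70
  343a + 49b + 7c + d = 918
Solving the system yields a = 3, b = -3, c = 5, d = 1.
So h(x) = 3x^3 - 3x^2 + 5x + 1.
Then h(6) = 571.

571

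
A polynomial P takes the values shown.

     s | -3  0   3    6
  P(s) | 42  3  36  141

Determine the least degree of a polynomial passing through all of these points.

2

Forward differences of the values at s = -3, 0, 3, 6:
  P  : 42  3  36  141
  Δ  : -39  33  105
  Δ^2: 72  72
  Δ^3: 0
The second differences are constant (72) and nonzero, while all higher differences vanish, so the minimal degree is 2.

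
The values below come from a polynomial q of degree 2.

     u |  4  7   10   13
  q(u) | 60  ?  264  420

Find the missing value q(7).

On equispaced nodes a degree-2 polynomial has vanishing third forward difference, so
  - q(4) + 3·q(7) - 3·q(10) + q(13) = 0.
Substituting the known values and solving for q(7):
  3·q(7) = 432
  q(7) = 144.

144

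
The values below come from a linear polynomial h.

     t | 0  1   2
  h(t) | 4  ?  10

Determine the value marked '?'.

On equispaced nodes a degree-1 polynomial has vanishing second forward difference, so
  h(0) - 2·h(1) + h(2) = 0.
Substituting the known values and solving for h(1):
  -2·h(1) = -14
  h(1) = 7.

7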